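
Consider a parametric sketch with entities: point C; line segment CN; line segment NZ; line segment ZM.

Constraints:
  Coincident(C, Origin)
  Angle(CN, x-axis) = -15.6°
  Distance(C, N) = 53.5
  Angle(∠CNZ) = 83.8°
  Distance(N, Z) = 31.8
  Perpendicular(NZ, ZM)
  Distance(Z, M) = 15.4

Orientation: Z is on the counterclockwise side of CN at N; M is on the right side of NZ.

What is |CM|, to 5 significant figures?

73.358

∠CNZ = 83.8°, so NZ runs at -15.6° + (180° − 83.8°) = 80.600° from the x-axis; with |NZ| = 31.8, Z = N + 31.8·(cos 80.600°, sin 80.600°) = (56.723, 16.986). NZ is perpendicular to ZM; with |ZM| = 15.4 on the right of NZ, M = Z + 15.4·(0.98657, -0.16333) = (71.916, 14.471). Then |CM| = |M − C| = 73.358.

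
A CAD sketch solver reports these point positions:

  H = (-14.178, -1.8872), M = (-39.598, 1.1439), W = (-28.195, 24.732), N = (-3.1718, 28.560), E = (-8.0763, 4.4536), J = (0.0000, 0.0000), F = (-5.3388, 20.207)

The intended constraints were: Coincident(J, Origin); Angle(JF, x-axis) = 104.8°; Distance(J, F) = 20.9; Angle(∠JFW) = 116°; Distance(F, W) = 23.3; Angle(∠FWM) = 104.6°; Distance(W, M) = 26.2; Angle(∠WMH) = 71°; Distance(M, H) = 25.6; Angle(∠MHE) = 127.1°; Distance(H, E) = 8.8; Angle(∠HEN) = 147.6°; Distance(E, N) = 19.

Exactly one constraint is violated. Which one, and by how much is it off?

Distance(E, N) = 19 — off by 5.60.

J = (0.00, 0.00) ✓; JF at 104.8° ✓; |JF| = 20.90 ✓; ∠JFW = 116.0° ✓; |FW| = 23.30 ✓; ∠FWM = 104.6° ✓; |WM| = 26.20 ✓; ∠WMH = 71.00° ✓; |MH| = 25.60 ✓; ∠MHE = 127.1° ✓; |HE| = 8.800 ✓; ∠HEN = 147.6° ✓; |EN| = 24.60 ✗.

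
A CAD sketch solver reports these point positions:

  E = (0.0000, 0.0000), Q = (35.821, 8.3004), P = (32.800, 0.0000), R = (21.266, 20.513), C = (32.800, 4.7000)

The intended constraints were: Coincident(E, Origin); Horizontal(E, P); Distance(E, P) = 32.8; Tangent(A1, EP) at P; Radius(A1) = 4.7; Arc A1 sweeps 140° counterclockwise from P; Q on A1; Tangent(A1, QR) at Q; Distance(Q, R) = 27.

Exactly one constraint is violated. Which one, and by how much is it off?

Distance(Q, R) = 27 — off by 8.00.

E = (0.00, 0.00) ✓; E.y = 0.00, P.y = 0.00 ✓; |EP| = 32.80 ✓; ∠(CP, PE) = 90.00° ✓; |CP| = 4.700 ✓; bearing(C→Q) − bearing(C→P) = 140.0° ✓; |CQ| = 4.700 ✓; ∠(CQ, QR) = 90.00° ✓; |QR| = 19.00 ✗.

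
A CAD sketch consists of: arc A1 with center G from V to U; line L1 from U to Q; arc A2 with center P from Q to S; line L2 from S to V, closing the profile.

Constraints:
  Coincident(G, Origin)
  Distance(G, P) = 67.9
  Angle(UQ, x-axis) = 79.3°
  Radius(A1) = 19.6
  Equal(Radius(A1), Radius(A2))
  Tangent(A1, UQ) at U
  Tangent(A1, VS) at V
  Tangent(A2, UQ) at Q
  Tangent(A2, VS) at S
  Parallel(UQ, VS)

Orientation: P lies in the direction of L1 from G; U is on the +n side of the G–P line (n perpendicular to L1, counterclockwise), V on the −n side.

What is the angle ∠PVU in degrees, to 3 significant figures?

73.9°

The slot axis is L1's direction at 79.3°, so u = (cos 79.3°, sin 79.3°) = (0.186, 0.983) and n = (−sin 79.3°, cos 79.3°) = (-0.983, 0.186). G is at the origin and P lies 67.9 along u from G, so P = 67.9·u = (12.6, 66.7). Tangency of A1 to both parallel lines with radius 19.6 puts U and V at G ± 19.6·n: U = (-19.3, 3.64), V = (19.3, -3.64). Then cos ∠PVU = VP·VU / (|VP||VU|), giving 73.9°.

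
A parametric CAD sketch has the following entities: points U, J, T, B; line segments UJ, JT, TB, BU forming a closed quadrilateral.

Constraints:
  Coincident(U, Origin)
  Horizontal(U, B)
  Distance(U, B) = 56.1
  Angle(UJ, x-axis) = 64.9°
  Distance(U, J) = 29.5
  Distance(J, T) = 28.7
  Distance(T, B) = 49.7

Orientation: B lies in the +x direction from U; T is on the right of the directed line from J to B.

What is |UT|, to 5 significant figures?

6.5544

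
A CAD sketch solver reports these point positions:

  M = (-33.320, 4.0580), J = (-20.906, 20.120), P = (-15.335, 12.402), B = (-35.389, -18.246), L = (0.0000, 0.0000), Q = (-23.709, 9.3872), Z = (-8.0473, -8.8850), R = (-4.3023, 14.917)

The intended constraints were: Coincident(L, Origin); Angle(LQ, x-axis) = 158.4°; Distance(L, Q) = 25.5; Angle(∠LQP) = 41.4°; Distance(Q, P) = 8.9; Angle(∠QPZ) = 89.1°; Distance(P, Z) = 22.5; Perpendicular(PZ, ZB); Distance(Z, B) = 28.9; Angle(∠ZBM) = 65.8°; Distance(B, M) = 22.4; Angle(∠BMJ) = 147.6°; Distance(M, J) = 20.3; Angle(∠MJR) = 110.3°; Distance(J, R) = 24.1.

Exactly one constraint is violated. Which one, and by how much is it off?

Distance(J, R) = 24.1 — off by 6.70.

L = (0.00, 0.00) ✓; LQ at 158.4° ✓; |LQ| = 25.50 ✓; ∠LQP = 41.40° ✓; |QP| = 8.900 ✓; ∠QPZ = 89.10° ✓; |PZ| = 22.50 ✓; ∠(PZ, ZB) = 90.00° ✓; |ZB| = 28.90 ✓; ∠ZBM = 65.80° ✓; |BM| = 22.40 ✓; ∠BMJ = 147.6° ✓; |MJ| = 20.30 ✓; ∠MJR = 110.3° ✓; |JR| = 17.40 ✗.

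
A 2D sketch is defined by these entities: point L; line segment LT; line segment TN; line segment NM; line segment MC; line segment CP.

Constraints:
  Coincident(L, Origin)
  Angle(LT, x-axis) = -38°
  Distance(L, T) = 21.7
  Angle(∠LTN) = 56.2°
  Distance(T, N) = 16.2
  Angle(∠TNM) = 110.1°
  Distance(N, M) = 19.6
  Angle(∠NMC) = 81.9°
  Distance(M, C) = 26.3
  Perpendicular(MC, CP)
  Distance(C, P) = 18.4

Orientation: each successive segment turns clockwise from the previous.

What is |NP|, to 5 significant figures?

23.560

L is at the origin; LT runs at -38.0° with length 21.7, so T = (17.100, -13.360). ∠LTN = 56.2° gives TN at -161.80° from the x-axis; with |TN| = 16.2, N = (1.7103, -18.420). ∠TNM = 110.1° gives NM at 128.30° from the x-axis; with |NM| = 19.6, M = (-10.437, -3.0381). ∠NMC = 81.9° gives MC at 30.200° from the x-axis; with |MC| = 26.3, C = (12.293, 10.191). MC is perpendicular to CP, so CP runs at -59.800°; with |CP| = 18.4, P = (21.549, -5.7113). Then |NP| = |P − N| = 23.560.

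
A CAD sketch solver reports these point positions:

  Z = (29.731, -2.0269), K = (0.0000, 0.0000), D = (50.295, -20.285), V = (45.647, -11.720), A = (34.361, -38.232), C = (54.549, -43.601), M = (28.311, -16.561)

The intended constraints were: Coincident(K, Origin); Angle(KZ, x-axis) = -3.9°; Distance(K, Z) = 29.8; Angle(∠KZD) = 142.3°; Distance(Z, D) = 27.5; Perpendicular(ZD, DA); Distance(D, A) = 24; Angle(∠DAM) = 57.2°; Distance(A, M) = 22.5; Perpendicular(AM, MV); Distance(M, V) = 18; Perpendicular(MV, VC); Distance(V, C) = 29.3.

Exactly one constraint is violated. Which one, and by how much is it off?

Distance(V, C) = 29.3 — off by 3.80.

K = (0.00, 0.00) ✓; KZ at -3.900° ✓; |KZ| = 29.80 ✓; ∠KZD = 142.3° ✓; |ZD| = 27.50 ✓; ∠(ZD, DA) = 90.00° ✓; |DA| = 24.00 ✓; ∠DAM = 57.20° ✓; |AM| = 22.50 ✓; ∠(AM, MV) = 90.00° ✓; |MV| = 18.00 ✓; ∠(MV, VC) = 90.00° ✓; |VC| = 33.10 ✗.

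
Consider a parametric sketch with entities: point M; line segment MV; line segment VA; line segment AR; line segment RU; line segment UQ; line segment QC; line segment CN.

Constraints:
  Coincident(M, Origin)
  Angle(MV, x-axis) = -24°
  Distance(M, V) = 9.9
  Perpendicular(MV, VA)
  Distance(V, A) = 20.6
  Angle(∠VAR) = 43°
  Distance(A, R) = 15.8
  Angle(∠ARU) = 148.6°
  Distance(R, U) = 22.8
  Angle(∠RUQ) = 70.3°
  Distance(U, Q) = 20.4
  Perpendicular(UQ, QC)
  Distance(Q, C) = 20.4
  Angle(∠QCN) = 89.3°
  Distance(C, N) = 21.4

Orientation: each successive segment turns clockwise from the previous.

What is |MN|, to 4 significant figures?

11.34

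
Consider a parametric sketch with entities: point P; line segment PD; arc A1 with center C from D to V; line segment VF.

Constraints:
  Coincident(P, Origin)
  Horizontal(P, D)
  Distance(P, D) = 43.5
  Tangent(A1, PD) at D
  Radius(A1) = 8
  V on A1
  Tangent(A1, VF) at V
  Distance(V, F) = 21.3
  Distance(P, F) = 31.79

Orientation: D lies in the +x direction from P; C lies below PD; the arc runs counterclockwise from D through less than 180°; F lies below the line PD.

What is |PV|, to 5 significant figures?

37.209

Checks: |CV| = 8.000 ✓; ∠(CV, VF) = 90.00° ✓; |VF| = 21.30 ✓; |PF| = 31.79 ✓.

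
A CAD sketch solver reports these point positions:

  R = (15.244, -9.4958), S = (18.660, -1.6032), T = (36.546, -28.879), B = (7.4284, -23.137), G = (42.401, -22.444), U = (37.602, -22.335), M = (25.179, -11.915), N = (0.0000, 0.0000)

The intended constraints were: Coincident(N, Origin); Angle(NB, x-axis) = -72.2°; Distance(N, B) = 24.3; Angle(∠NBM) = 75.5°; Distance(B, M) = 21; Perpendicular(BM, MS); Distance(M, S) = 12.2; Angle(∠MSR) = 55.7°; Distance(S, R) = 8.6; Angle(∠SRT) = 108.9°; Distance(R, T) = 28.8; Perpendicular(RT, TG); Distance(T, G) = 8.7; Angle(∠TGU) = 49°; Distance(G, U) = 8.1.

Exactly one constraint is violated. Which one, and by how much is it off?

Distance(G, U) = 8.1 — off by 3.30.

N = (0.00, 0.00) ✓; NB at -72.20° ✓; |NB| = 24.30 ✓; ∠NBM = 75.50° ✓; |BM| = 21.00 ✓; ∠(BM, MS) = 90.00° ✓; |MS| = 12.20 ✓; ∠MSR = 55.70° ✓; |SR| = 8.600 ✓; ∠SRT = 108.9° ✓; |RT| = 28.80 ✓; ∠(RT, TG) = 90.00° ✓; |TG| = 8.700 ✓; ∠TGU = 49.00° ✓; |GU| = 4.800 ✗.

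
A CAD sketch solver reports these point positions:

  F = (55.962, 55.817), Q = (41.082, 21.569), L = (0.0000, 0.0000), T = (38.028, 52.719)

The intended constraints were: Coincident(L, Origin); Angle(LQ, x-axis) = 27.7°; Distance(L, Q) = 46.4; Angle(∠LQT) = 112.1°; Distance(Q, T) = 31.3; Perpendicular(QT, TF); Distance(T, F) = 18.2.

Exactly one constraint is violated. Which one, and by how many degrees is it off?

Perpendicular(QT, TF) — off by 4.20°.

L = (0.00, 0.00) ✓; LQ at 27.70° ✓; |LQ| = 46.40 ✓; ∠LQT = 112.1° ✓; |QT| = 31.30 ✓; ∠(QT, TF) = 85.80° ✗; |TF| = 18.20 ✓.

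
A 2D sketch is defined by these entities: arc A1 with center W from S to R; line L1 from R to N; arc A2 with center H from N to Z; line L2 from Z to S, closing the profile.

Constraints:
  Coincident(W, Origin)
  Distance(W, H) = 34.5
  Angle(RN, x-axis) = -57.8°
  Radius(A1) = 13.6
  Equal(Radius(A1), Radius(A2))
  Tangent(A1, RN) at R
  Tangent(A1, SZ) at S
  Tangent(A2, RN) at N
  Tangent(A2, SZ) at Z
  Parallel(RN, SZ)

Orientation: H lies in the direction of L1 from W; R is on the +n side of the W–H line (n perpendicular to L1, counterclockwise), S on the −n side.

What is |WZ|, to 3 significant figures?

37.1

The slot axis is L1's direction at -57.8°, so u = (cos -57.8°, sin -57.8°) = (0.533, -0.846) and n = (−sin -57.8°, cos -57.8°) = (0.846, 0.533). W is at the origin and H lies 34.5 along u from W, so H = 34.5·u = (18.4, -29.2). Tangency of A1 to both parallel lines with radius 13.6 puts R and S at W ± 13.6·n: R = (11.5, 7.25), S = (-11.5, -7.25). Equal radii place N and Z the same way about H: N = H + 13.6·n = (29.9, -21.9), Z = H − 13.6·n = (6.88, -36.4). Then |WZ| = |Z − W| = 37.1.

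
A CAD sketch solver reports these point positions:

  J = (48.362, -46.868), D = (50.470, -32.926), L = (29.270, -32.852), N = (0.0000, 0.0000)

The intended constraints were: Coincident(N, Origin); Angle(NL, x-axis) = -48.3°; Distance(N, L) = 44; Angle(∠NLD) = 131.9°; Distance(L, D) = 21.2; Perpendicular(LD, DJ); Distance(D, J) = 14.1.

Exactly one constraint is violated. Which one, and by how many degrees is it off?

Perpendicular(LD, DJ) — off by 8.40°.

N = (0.00, 0.00) ✓; NL at -48.30° ✓; |NL| = 44.00 ✓; ∠NLD = 131.9° ✓; |LD| = 21.20 ✓; ∠(LD, DJ) = 98.40° ✗; |DJ| = 14.10 ✓.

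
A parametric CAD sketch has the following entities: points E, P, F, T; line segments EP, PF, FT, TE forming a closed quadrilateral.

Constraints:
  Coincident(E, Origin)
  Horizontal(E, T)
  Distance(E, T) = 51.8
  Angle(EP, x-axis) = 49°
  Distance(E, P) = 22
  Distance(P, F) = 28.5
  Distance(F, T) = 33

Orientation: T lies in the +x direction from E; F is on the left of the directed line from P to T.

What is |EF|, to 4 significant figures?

49.77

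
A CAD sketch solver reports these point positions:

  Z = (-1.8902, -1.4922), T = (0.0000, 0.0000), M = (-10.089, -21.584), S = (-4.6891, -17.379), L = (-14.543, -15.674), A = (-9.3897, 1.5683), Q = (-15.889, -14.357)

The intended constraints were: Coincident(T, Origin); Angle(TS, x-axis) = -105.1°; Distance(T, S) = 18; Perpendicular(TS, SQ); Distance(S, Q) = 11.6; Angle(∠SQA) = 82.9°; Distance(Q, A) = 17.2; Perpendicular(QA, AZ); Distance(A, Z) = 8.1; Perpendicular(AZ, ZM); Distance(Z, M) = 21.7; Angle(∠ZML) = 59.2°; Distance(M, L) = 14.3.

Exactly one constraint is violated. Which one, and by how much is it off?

Distance(M, L) = 14.3 — off by 6.90.

T = (0.00, 0.00) ✓; TS at -105.1° ✓; |TS| = 18.00 ✓; ∠(TS, SQ) = 90.00° ✓; |SQ| = 11.60 ✓; ∠SQA = 82.90° ✓; |QA| = 17.20 ✓; ∠(QA, AZ) = 90.00° ✓; |AZ| = 8.100 ✓; ∠(AZ, ZM) = 90.00° ✓; |ZM| = 21.70 ✓; ∠ZML = 59.20° ✓; |ML| = 7.400 ✗.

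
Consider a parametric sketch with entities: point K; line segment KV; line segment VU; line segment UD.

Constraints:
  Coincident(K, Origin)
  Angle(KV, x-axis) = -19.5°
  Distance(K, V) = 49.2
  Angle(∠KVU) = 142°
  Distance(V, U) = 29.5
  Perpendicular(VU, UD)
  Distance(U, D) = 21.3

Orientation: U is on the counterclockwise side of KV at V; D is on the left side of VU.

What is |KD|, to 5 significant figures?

68.860

K is at the origin; KV runs at -19.5° with length 49.2, so V = 49.2·(cos -19.5°, sin -19.5°) = (46.378, -16.423). ∠KVU = 142.0°, so VU runs at -19.5° + (180° − 142.0°) = 18.500° from the x-axis; with |VU| = 29.5, U = V + 29.5·(cos 18.500°, sin 18.500°) = (74.354, -7.0628). VU is perpendicular to UD; with |UD| = 21.3 on the left of VU, D = U + 21.3·(-0.31730, 0.94832) = (67.595, 13.136). Then |KD| = |D − K| = 68.860.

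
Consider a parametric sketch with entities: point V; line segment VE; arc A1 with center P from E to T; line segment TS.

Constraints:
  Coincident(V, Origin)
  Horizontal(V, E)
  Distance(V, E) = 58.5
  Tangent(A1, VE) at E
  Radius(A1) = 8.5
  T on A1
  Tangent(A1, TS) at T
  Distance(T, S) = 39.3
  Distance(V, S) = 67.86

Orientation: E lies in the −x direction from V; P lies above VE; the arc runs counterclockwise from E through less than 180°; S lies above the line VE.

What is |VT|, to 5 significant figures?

50.670

V is at the origin; VE is horizontal with |VE| = 58.5 and E on the −x side, so E = (-58.500, 0.0000). Since A1 is tangent to VE there, PE ⟂ VE, so P = E + (0, 8.5) = (-58.500, 8.5000). Since PT ⟂ TS (tangency), |PS| = √(8.5² + 39.3²) = 40.209 regardless of where T sits on A1. So S lies on both circle(V, 67.86) and circle(P, 40.209); the above-VE intersection is S = (-48.514, 47.449). T is the foot of the tangent from S: T = (-50.006, 8.1772).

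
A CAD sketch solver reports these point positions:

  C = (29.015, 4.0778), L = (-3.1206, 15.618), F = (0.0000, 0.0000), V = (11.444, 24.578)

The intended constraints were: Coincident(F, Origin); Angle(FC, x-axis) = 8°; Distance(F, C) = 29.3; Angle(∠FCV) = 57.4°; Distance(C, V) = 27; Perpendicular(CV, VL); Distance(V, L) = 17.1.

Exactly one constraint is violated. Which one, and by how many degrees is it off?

Perpendicular(CV, VL) — off by 9.00°.

F = (0.00, 0.00) ✓; FC at 8.000° ✓; |FC| = 29.30 ✓; ∠FCV = 57.40° ✓; |CV| = 27.00 ✓; ∠(CV, VL) = 81.00° ✗; |VL| = 17.10 ✓.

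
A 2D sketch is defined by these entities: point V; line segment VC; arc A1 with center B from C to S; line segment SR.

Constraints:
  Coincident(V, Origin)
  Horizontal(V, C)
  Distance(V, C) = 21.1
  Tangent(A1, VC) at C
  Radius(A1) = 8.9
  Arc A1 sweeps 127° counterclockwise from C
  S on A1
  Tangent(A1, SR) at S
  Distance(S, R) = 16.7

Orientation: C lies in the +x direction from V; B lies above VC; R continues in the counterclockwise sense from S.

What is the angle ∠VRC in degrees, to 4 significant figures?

39.43°

V is at the origin; VC is horizontal with |VC| = 21.1 and C on the +x side, so C = (21.10, 0.000). A1 meets VC tangentially, so BC is at right angles to VC, so B = C + (0, 8.9) = (21.10, 8.900). On A1, C sits at bearing -90° from B; a 127° counterclockwise sweep puts S at bearing 37°, so S = B + 8.9·(cos 37°, sin 37°) = (28.21, 14.26). Tangency of A1 to SR means the radius BS is perpendicular to SR, so SR runs along (−sin 37°, cos 37°); with |SR| = 16.7, R = (18.16, 27.59). Then cos ∠VRC = RV·RC / (|RV||RC|), giving 39.43°.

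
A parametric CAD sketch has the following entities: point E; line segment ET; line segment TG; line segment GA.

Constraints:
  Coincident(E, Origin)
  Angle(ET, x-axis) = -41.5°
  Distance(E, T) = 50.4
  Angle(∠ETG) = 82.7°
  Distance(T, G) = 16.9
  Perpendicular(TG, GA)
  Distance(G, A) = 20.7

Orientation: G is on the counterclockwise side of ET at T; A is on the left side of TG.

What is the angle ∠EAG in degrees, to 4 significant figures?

160.3°

E is at the origin; ET runs at -41.5° with length 50.4, so T = 50.4·(cos -41.5°, sin -41.5°) = (37.75, -33.40). ∠ETG = 82.7°, so TG runs at -41.5° + (180° − 82.7°) = 55.80° from the x-axis; with |TG| = 16.9, G = T + 16.9·(cos 55.80°, sin 55.80°) = (47.25, -19.42). TG is perpendicular to GA; with |GA| = 20.7 on the left of TG, A = G + 20.7·(-0.8271, 0.5621) = (30.13, -7.783). Then cos ∠EAG = AE·AG / (|AE||AG|), giving 160.3°.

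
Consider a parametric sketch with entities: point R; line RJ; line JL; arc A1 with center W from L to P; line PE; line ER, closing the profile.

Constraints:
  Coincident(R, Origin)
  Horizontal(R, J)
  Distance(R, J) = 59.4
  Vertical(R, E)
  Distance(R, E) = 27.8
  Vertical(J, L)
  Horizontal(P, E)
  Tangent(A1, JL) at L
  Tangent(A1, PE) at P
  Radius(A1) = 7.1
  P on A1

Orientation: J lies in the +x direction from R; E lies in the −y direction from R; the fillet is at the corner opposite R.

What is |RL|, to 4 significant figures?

62.90

R is at the origin; RJ is horizontal with |RJ| = 59.4 and J on the +x side, so J = (59.40, 0.000). R and E share the same x with |RE| = 27.8 and E on the −y side, so E = (0.000, -27.80). The virtual corner opposite R is at (59.40, -27.80). A1 meets JL tangentially, so WL is at right angles to JL and A1 meets PE tangentially, so WP is at right angles to PE, with radius 7.1, so the center W sits 7.1 in from both sides at W = (52.30, -20.70). That places the tangent points at L = (59.40, -20.70) on JL and P = (52.30, -27.80) on PE. Then |RL| = |L − R| = 62.90.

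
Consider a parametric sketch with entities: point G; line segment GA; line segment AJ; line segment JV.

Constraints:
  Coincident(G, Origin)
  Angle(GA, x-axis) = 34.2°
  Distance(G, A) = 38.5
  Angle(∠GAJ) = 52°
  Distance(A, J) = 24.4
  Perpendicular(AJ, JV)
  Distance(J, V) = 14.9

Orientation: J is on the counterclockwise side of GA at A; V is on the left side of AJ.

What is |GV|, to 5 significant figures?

15.454

G is at the origin; GA runs at 34.2° with length 38.5, so A = 38.5·(cos 34.2°, sin 34.2°) = (31.843, 21.640). ∠GAJ = 52.0°, so AJ runs at 34.2° + (180° − 52.0°) = 162.20° from the x-axis; with |AJ| = 24.4, J = A + 24.4·(cos 162.20°, sin 162.20°) = (8.6106, 29.099). AJ ⟂ JV; with |JV| = 14.9 on the left of AJ, V = J + 14.9·(-0.30570, -0.95213) = (4.0558, 14.912). Then |GV| = |V − G| = 15.454.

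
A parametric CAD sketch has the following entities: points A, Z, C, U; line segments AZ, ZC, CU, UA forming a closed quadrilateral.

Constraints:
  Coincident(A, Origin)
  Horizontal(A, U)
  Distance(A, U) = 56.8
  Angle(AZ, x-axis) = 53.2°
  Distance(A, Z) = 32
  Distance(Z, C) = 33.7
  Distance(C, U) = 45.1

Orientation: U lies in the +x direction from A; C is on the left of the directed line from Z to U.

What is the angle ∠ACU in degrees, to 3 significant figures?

59.1°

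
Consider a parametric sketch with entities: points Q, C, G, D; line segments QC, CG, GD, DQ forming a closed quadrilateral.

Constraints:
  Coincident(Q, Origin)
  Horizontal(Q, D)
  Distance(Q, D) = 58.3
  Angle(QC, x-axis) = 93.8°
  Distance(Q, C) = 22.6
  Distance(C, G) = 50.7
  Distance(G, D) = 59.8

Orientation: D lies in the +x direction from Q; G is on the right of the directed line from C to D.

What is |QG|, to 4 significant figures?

28.19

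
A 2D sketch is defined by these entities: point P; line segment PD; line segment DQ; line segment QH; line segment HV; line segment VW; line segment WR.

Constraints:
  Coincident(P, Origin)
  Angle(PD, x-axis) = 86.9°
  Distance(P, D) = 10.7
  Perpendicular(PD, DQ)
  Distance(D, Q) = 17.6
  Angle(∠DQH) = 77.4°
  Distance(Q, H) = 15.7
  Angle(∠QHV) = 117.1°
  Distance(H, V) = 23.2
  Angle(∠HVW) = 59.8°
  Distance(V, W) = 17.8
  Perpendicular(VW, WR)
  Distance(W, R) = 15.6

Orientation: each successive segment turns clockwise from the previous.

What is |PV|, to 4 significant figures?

13.32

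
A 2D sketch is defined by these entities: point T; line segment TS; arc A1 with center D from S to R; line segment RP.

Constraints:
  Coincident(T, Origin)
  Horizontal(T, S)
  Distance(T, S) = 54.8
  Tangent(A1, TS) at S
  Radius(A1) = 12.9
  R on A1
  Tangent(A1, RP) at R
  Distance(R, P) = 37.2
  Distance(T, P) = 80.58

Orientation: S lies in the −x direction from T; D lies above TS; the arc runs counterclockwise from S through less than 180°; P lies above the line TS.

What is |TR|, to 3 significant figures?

47.6

Checks: |DS| = 12.90 ✓; |DR| = 12.90 ✓; ∠(DR, RP) = 90.00° ✓; |RP| = 37.20 ✓; |TP| = 80.58 ✓.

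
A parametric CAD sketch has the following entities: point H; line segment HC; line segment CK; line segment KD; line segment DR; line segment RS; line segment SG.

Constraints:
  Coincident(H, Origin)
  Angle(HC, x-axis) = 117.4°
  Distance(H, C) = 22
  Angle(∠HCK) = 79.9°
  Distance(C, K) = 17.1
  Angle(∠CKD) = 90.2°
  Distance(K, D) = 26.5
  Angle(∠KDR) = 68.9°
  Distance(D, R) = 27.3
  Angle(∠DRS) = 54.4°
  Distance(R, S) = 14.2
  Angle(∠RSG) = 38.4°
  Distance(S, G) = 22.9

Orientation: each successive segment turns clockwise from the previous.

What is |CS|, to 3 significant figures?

9.60

H is at the origin; HC runs at 117.4° with length 22.0, so C = (-10.1, 19.5). ∠HCK = 79.9° gives CK at 17.3° from the x-axis; with |CK| = 17.1, K = (6.20, 24.6). ∠CKD = 90.2° gives KD at -72.5° from the x-axis; with |KD| = 26.5, D = (14.2, -0.656). ∠KDR = 68.9° gives DR at 176° from the x-axis; with |DR| = 27.3, R = (-13.1, 1.06). ∠DRS = 54.4° gives RS at 50.8° from the x-axis; with |RS| = 14.2, S = (-4.10, 12.1). Then |CS| = |S − C| = 9.60.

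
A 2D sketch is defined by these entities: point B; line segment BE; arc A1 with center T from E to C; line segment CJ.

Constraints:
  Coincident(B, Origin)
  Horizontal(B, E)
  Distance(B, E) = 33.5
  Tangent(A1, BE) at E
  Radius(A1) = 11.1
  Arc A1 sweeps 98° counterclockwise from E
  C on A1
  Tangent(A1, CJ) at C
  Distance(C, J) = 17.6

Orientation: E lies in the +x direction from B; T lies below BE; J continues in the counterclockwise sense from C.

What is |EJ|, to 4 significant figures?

31.26

On A1, E sits at bearing 90° from T; a 98° counterclockwise sweep puts C at bearing 188°, so C = T + 11.1·(cos 188°, sin 188°) = (22.51, -12.64). Tangency of A1 to CJ means the radius TC is perpendicular to CJ, so CJ runs along (−sin 188°, cos 188°); with |CJ| = 17.6, J = (24.96, -30.07). Then |EJ| = |J − E| = 31.26.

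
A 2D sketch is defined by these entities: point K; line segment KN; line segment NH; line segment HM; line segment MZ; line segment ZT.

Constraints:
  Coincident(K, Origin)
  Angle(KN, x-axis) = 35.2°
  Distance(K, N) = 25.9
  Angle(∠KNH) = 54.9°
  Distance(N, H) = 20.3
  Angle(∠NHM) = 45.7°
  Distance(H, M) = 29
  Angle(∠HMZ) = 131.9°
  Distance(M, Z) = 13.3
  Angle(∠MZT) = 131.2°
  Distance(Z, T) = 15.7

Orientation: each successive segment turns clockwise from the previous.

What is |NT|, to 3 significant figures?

24.4

∠HMZ = 131.9° gives MZ at 87.7° from the x-axis; with |MZ| = 13.3, Z = (0.943, 28.1). ∠MZT = 131.2° gives ZT at 38.9° from the x-axis; with |ZT| = 15.7, T = (13.2, 38.0). Then |NT| = |T − N| = 24.4.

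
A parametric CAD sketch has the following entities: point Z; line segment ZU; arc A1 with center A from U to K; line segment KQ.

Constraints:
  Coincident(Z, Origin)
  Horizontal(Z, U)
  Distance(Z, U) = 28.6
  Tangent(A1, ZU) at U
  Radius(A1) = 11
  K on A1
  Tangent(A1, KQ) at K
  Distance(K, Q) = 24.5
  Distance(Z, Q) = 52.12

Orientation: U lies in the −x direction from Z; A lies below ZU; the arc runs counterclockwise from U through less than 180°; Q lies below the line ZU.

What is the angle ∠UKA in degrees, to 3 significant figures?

42.4°

Z is at the origin; ZU is horizontal with |ZU| = 28.6 and U on the −x side, so U = (-28.6, 0.00). A1 meets ZU tangentially, so AU is at right angles to ZU, so A = U + (0, -11) = (-28.6, -11.0). Since AK ⟂ KQ (tangency), |AQ| = √(11.0² + 24.5²) = 26.9 regardless of where K sits on A1. So Q lies on both circle(Z, 52.12) and circle(A, 26.9); the below-ZU intersection is Q = (-37.3, -36.4). K is the foot of the tangent from Q: K = (-39.6, -12.0).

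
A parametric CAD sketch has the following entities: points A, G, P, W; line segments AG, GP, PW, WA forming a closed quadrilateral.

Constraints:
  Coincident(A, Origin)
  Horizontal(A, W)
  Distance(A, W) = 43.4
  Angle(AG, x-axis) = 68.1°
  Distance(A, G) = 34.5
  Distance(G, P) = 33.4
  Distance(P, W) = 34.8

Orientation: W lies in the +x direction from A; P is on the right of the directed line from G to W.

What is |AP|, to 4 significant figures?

8.690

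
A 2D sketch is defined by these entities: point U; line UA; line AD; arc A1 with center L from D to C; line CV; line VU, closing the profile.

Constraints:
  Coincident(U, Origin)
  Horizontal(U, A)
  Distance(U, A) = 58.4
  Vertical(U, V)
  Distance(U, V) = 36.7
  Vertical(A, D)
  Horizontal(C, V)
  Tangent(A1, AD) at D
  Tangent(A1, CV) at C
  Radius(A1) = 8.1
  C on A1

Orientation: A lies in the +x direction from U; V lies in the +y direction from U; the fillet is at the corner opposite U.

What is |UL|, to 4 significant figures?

57.86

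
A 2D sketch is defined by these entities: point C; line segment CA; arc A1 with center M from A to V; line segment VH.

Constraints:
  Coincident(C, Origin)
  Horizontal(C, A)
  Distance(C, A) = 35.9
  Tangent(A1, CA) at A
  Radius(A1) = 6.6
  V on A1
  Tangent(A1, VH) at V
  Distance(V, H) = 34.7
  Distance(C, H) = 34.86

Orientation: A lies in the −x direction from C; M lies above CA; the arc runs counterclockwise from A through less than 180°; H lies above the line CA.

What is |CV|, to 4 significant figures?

30.44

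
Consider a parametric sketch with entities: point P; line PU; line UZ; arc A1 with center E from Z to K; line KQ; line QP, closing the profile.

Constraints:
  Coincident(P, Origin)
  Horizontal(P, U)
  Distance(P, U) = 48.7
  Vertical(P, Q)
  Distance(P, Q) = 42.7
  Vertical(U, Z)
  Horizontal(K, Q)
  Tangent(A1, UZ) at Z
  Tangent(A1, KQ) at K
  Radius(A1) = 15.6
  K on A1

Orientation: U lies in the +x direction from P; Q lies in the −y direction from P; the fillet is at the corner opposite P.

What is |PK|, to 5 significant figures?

54.027

The virtual corner opposite P is at (48.700, -42.700). The tangent condition forces EZ to be normal to UZ and the tangent condition forces EK to be normal to KQ, with radius 15.6, so the center E sits 15.6 in from both sides at E = (33.100, -27.100). That places the tangent points at Z = (48.700, -27.100) on UZ and K = (33.100, -42.700) on KQ. Then |PK| = |K − P| = 54.027.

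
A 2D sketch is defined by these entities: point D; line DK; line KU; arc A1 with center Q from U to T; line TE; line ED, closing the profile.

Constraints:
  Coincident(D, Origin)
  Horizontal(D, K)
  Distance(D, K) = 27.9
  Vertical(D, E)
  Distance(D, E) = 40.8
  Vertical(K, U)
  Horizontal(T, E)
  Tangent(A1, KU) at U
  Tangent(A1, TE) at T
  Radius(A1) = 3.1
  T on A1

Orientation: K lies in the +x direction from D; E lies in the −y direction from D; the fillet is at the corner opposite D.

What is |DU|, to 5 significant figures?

46.901

D is at the origin; DK is horizontal with |DK| = 27.9 and K on the +x side, so K = (27.900, 0.0000). D and E share the same x with |DE| = 40.8 and E on the −y side, so E = (0.0000, -40.800). The virtual corner opposite D is at (27.900, -40.800). Since A1 is tangent to KU there, QU ⟂ KU and the tangent condition forces QT to be normal to TE, with radius 3.1, so the center Q sits 3.1 in from both sides at Q = (24.800, -37.700). That places the tangent points at U = (27.900, -37.700) on KU and T = (24.800, -40.800) on TE. Then |DU| = |U − D| = 46.901.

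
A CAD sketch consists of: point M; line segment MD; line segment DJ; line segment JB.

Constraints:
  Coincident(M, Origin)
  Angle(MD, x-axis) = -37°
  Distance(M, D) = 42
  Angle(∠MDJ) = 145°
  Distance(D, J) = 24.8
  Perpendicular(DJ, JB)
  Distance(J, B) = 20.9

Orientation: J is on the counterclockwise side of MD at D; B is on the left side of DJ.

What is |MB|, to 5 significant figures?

59.290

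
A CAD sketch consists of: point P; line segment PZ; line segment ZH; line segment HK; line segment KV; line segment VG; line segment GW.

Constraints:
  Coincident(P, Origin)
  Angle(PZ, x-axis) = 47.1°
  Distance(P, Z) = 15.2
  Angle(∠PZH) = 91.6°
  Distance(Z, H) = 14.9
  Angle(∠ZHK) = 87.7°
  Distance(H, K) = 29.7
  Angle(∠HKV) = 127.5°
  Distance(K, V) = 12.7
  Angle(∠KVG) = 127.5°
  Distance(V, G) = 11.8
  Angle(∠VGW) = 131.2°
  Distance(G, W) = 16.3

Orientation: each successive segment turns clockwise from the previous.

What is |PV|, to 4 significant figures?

22.12

∠ZHK = 87.7° gives HK at -133.6° from the x-axis; with |HK| = 29.7, K = (1.059, -20.21). ∠HKV = 127.5° gives KV at 173.9° from the x-axis; with |KV| = 12.7, V = (-11.57, -18.86). Then |PV| = |V − P| = 22.12.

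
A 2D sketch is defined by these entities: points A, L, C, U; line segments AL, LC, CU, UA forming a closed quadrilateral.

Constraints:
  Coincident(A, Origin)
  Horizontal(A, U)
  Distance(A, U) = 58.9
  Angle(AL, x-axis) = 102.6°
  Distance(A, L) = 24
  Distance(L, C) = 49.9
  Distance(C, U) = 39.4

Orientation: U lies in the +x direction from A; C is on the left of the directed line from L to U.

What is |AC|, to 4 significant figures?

56.15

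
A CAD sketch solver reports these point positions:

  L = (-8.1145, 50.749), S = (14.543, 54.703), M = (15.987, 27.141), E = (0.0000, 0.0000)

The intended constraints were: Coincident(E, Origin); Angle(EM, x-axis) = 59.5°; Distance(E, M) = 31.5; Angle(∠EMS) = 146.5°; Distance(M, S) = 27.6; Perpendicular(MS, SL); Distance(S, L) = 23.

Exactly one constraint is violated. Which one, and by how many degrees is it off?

Perpendicular(MS, SL) — off by 6.90°.

E = (0.00, 0.00) ✓; EM at 59.50° ✓; |EM| = 31.50 ✓; ∠EMS = 146.5° ✓; |MS| = 27.60 ✓; ∠(MS, SL) = 96.90° ✗; |SL| = 23.00 ✓.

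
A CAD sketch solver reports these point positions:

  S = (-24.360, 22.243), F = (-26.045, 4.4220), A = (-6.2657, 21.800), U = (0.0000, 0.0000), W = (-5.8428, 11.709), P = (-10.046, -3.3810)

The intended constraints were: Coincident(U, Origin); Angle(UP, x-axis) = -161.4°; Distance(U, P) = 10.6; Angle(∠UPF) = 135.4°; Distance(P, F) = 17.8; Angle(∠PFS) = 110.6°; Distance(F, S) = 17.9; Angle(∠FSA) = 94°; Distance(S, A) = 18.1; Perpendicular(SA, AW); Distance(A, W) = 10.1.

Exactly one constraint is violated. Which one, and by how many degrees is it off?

Perpendicular(SA, AW) — off by 3.80°.

U = (0.00, 0.00) ✓; UP at -161.4° ✓; |UP| = 10.60 ✓; ∠UPF = 135.4° ✓; |PF| = 17.80 ✓; ∠PFS = 110.6° ✓; |FS| = 17.90 ✓; ∠FSA = 94.00° ✓; |SA| = 18.10 ✓; ∠(SA, AW) = 86.20° ✗; |AW| = 10.10 ✓.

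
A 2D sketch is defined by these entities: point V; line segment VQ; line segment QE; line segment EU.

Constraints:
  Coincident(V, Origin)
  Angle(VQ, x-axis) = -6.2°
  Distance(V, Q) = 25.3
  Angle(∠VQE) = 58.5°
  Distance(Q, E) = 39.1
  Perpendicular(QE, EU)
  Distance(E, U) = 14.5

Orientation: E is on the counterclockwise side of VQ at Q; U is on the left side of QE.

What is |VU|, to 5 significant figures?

26.830

∠VQE = 58.5°, so QE runs at -6.2° + (180° − 58.5°) = 115.30° from the x-axis; with |QE| = 39.1, E = Q + 39.1·(cos 115.30°, sin 115.30°) = (8.4423, 32.617). QE is perpendicular to EU; with |EU| = 14.5 on the left of QE, U = E + 14.5·(-0.90408, -0.42736) = (-4.6669, 26.421). Then |VU| = |U − V| = 26.830.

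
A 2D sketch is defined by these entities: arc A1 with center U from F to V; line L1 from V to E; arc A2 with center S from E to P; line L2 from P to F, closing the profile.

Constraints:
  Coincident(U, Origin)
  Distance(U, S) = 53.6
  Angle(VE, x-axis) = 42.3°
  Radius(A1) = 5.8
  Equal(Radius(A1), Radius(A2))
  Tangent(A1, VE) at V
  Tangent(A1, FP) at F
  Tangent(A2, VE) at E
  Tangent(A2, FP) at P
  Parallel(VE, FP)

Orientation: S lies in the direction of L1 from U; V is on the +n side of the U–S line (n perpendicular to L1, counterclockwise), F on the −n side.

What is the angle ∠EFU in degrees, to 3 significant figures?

77.8°

The slot axis is L1's direction at 42.3°, so u = (cos 42.3°, sin 42.3°) = (0.740, 0.673) and n = (−sin 42.3°, cos 42.3°) = (-0.673, 0.740). U is at the origin and S lies 53.6 along u from U, so S = 53.6·u = (39.6, 36.1). Tangency of A1 to both parallel lines with radius 5.8 puts V and F at U ± 5.8·n: V = (-3.90, 4.29), F = (3.90, -4.29). Equal radii place E and P the same way about S: E = S + 5.8·n = (35.7, 40.4), P = S − 5.8·n = (43.5, 31.8). Then cos ∠EFU = FE·FU / (|FE||FU|), giving 77.8°.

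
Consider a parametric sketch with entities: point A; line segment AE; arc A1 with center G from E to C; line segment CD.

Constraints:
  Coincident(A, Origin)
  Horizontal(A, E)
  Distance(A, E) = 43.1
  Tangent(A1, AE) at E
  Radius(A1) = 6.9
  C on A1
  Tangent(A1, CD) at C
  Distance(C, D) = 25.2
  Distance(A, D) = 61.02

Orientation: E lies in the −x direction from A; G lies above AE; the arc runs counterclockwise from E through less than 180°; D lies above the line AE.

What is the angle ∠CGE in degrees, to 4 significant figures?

126.1°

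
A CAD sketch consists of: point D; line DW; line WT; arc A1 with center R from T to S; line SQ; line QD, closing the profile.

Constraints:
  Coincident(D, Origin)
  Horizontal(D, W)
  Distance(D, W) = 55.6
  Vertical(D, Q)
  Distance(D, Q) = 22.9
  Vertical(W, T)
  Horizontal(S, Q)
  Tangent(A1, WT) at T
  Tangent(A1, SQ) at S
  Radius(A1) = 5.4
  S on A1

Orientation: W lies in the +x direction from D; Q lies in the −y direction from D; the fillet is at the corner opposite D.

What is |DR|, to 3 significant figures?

53.2

D is at the origin; D and W share the same y with |DW| = 55.6 and W on the +x side, so W = (55.6, 0.00). DQ is vertical with |DQ| = 22.9 and Q on the −y side, so Q = (0.00, -22.9). The virtual corner opposite D is at (55.6, -22.9). A1 meets WT tangentially, so RT is at right angles to WT and A1 meets SQ tangentially, so RS is at right angles to SQ, with radius 5.4, so the center R sits 5.4 in from both sides at R = (50.2, -17.5). Then |DR| = |R − D| = 53.2.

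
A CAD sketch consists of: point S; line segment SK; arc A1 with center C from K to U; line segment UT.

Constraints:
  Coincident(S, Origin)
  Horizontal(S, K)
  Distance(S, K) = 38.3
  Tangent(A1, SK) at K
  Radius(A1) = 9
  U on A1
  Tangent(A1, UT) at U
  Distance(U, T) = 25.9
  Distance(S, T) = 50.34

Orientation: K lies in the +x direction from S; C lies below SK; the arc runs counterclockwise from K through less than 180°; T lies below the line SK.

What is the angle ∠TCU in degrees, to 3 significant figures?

70.8°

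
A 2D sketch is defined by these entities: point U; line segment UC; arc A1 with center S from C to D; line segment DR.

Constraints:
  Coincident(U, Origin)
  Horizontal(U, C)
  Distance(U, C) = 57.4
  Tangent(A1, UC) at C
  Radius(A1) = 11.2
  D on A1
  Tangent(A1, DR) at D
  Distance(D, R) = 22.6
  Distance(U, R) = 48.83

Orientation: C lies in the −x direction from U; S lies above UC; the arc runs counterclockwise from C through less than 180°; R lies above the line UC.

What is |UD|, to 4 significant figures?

47.42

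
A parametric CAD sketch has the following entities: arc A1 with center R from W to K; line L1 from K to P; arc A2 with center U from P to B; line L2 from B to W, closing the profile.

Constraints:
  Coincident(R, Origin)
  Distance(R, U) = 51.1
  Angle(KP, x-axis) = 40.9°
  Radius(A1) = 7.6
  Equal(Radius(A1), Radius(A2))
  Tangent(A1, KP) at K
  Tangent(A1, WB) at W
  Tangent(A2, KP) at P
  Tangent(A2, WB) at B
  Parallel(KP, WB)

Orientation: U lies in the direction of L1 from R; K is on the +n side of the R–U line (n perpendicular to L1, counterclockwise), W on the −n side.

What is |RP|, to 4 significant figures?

51.66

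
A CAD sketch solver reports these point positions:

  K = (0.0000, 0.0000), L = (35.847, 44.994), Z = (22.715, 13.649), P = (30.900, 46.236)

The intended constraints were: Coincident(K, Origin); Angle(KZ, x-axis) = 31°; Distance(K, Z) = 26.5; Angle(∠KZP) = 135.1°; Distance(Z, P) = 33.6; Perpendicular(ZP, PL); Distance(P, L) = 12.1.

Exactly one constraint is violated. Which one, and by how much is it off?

Distance(P, L) = 12.1 — off by 7.00.

K = (0.00, 0.00) ✓; KZ at 31.00° ✓; |KZ| = 26.50 ✓; ∠KZP = 135.1° ✓; |ZP| = 33.60 ✓; ∠(ZP, PL) = 89.99° ✓; |PL| = 5.101 ✗.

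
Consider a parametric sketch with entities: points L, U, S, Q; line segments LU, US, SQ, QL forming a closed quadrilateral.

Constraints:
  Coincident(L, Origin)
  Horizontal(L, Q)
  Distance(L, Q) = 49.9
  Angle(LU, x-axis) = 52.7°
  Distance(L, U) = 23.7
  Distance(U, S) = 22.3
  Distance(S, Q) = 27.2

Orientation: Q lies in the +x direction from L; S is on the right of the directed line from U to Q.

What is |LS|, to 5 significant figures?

22.831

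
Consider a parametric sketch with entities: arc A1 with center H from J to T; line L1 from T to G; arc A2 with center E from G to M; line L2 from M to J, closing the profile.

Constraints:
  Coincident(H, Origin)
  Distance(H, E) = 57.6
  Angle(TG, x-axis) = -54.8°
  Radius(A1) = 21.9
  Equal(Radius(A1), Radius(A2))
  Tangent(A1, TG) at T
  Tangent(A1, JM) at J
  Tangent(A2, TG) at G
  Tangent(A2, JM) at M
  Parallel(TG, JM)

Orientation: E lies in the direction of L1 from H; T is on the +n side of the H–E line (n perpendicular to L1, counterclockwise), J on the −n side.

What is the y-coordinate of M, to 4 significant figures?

-59.69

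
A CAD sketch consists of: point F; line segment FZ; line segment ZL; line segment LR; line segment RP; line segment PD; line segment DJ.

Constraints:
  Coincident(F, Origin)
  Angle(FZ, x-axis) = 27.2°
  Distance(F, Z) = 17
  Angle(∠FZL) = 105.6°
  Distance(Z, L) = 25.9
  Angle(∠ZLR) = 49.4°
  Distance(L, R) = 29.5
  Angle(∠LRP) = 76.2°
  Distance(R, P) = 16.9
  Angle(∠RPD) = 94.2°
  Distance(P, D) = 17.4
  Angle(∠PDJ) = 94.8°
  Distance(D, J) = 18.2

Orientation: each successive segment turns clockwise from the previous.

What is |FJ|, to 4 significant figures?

28.21

F is at the origin; FZ runs at 27.2° with length 17.0, so Z = (15.12, 7.771). ∠FZL = 105.6° gives ZL at -47.20° from the x-axis; with |ZL| = 25.9, L = (32.72, -11.23). ∠ZLR = 49.4° gives LR at -177.8° from the x-axis; with |LR| = 29.5, R = (3.239, -12.37). ∠LRP = 76.2° gives RP at 78.40° from the x-axis; with |RP| = 16.9, P = (6.638, 4.189). ∠RPD = 94.2° gives PD at -7.400° from the x-axis; with |PD| = 17.4, D = (23.89, 1.948). ∠PDJ = 94.8° gives DJ at -92.60° from the x-axis; with |DJ| = 18.2, J = (23.07, -16.23). Then |FJ| = |J − F| = 28.21.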